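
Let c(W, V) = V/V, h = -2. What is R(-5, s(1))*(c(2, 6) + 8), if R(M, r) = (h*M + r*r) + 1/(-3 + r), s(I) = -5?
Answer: 2511/8 ≈ 313.88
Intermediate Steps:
R(M, r) = r**2 + 1/(-3 + r) - 2*M (R(M, r) = (-2*M + r*r) + 1/(-3 + r) = (-2*M + r**2) + 1/(-3 + r) = (r**2 - 2*M) + 1/(-3 + r) = r**2 + 1/(-3 + r) - 2*M)
c(W, V) = 1
R(-5, s(1))*(c(2, 6) + 8) = ((1 + (-5)**3 - 3*(-5)**2 + 6*(-5) - 2*(-5)*(-5))/(-3 - 5))*(1 + 8) = ((1 - 125 - 3*25 - 30 - 50)/(-8))*9 = -(1 - 125 - 75 - 30 - 50)/8*9 = -1/8*(-279)*9 = (279/8)*9 = 2511/8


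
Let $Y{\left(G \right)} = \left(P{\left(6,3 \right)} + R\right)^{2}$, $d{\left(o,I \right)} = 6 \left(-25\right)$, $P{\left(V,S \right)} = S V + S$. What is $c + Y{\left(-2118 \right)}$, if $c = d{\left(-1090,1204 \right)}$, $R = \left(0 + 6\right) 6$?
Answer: $3099$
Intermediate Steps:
$P{\left(V,S \right)} = S + S V$
$d{\left(o,I \right)} = -150$
$R = 36$ ($R = 6 \cdot 6 = 36$)
$Y{\left(G \right)} = 3249$ ($Y{\left(G \right)} = \left(3 \left(1 + 6\right) + 36\right)^{2} = \left(3 \cdot 7 + 36\right)^{2} = \left(21 + 36\right)^{2} = 57^{2} = 3249$)
$c = -150$
$c + Y{\left(-2118 \right)} = -150 + 3249 = 3099$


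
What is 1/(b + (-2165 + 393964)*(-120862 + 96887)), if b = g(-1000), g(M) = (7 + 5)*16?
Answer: -1/9393380833 ≈ -1.0646e-10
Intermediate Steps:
g(M) = 192 (g(M) = 12*16 = 192)
b = 192
1/(b + (-2165 + 393964)*(-120862 + 96887)) = 1/(192 + (-2165 + 393964)*(-120862 + 96887)) = 1/(192 + 391799*(-23975)) = 1/(192 - 9393381025) = 1/(-9393380833) = -1/9393380833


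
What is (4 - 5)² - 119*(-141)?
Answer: 16780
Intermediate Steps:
(4 - 5)² - 119*(-141) = (-1)² + 16779 = 1 + 16779 = 16780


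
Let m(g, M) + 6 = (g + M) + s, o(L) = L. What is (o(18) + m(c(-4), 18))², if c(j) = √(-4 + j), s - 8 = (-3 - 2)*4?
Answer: 316 + 72*I*√2 ≈ 316.0 + 101.82*I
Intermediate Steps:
s = -12 (s = 8 + (-3 - 2)*4 = 8 - 5*4 = 8 - 20 = -12)
m(g, M) = -18 + M + g (m(g, M) = -6 + ((g + M) - 12) = -6 + ((M + g) - 12) = -6 + (-12 + M + g) = -18 + M + g)
(o(18) + m(c(-4), 18))² = (18 + (-18 + 18 + √(-4 - 4)))² = (18 + (-18 + 18 + √(-8)))² = (18 + (-18 + 18 + 2*I*√2))² = (18 + 2*I*√2)²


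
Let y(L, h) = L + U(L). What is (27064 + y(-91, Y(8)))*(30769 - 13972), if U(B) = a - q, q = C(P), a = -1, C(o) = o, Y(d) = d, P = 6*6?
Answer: 452443992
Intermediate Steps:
P = 36
q = 36
U(B) = -37 (U(B) = -1 - 1*36 = -1 - 36 = -37)
y(L, h) = -37 + L (y(L, h) = L - 37 = -37 + L)
(27064 + y(-91, Y(8)))*(30769 - 13972) = (27064 + (-37 - 91))*(30769 - 13972) = (27064 - 128)*16797 = 26936*16797 = 452443992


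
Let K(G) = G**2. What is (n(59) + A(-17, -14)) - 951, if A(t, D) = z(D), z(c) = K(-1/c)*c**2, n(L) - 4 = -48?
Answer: -994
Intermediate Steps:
n(L) = -44 (n(L) = 4 - 48 = -44)
z(c) = 1 (z(c) = (-1/c)**2*c**2 = c**2/c**2 = 1)
A(t, D) = 1
(n(59) + A(-17, -14)) - 951 = (-44 + 1) - 951 = -43 - 951 = -994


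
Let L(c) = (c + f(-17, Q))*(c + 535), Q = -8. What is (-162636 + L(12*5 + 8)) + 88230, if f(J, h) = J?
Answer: -43653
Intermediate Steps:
L(c) = (-17 + c)*(535 + c) (L(c) = (c - 17)*(c + 535) = (-17 + c)*(535 + c))
(-162636 + L(12*5 + 8)) + 88230 = (-162636 + (-9095 + (12*5 + 8)² + 518*(12*5 + 8))) + 88230 = (-162636 + (-9095 + (60 + 8)² + 518*(60 + 8))) + 88230 = (-162636 + (-9095 + 68² + 518*68)) + 88230 = (-162636 + (-9095 + 4624 + 35224)) + 88230 = (-162636 + 30753) + 88230 = -131883 + 88230 = -43653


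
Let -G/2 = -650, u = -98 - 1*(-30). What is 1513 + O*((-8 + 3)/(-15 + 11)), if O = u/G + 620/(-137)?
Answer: 53689231/35620 ≈ 1507.3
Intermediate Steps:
u = -68 (u = -98 + 30 = -68)
G = 1300 (G = -2*(-650) = 1300)
O = -203829/44525 (O = -68/1300 + 620/(-137) = -68*1/1300 + 620*(-1/137) = -17/325 - 620/137 = -203829/44525 ≈ -4.5779)
1513 + O*((-8 + 3)/(-15 + 11)) = 1513 - 203829*(-8 + 3)/(44525*(-15 + 11)) = 1513 - 203829*(-5)/(44525*(-4)) = 1513 - (-203829)*(-5)/178100 = 1513 - 203829/44525*5/4 = 1513 - 203829/35620 = 53689231/35620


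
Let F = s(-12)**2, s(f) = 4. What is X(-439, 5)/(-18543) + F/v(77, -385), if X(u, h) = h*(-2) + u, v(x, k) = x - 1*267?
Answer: -105689/1761585 ≈ -0.059997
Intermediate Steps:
v(x, k) = -267 + x (v(x, k) = x - 267 = -267 + x)
F = 16 (F = 4**2 = 16)
X(u, h) = u - 2*h (X(u, h) = -2*h + u = u - 2*h)
X(-439, 5)/(-18543) + F/v(77, -385) = (-439 - 2*5)/(-18543) + 16/(-267 + 77) = (-439 - 10)*(-1/18543) + 16/(-190) = -449*(-1/18543) + 16*(-1/190) = 449/18543 - 8/95 = -105689/1761585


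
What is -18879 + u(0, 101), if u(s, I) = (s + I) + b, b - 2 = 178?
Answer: -18598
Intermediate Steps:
b = 180 (b = 2 + 178 = 180)
u(s, I) = 180 + I + s (u(s, I) = (s + I) + 180 = (I + s) + 180 = 180 + I + s)
-18879 + u(0, 101) = -18879 + (180 + 101 + 0) = -18879 + 281 = -18598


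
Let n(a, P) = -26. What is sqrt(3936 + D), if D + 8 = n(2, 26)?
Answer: sqrt(3902) ≈ 62.466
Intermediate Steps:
D = -34 (D = -8 - 26 = -34)
sqrt(3936 + D) = sqrt(3936 - 34) = sqrt(3902)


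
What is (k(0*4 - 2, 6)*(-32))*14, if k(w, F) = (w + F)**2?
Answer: -7168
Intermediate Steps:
k(w, F) = (F + w)**2
(k(0*4 - 2, 6)*(-32))*14 = ((6 + (0*4 - 2))**2*(-32))*14 = ((6 + (0 - 2))**2*(-32))*14 = ((6 - 2)**2*(-32))*14 = (4**2*(-32))*14 = (16*(-32))*14 = -512*14 = -7168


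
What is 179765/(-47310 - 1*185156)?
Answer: -179765/232466 ≈ -0.77330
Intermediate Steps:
179765/(-47310 - 1*185156) = 179765/(-47310 - 185156) = 179765/(-232466) = 179765*(-1/232466) = -179765/232466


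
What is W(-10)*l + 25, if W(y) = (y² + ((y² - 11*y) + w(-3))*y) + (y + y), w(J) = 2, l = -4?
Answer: 8185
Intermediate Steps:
W(y) = y² + 2*y + y*(2 + y² - 11*y) (W(y) = (y² + ((y² - 11*y) + 2)*y) + (y + y) = (y² + (2 + y² - 11*y)*y) + 2*y = (y² + y*(2 + y² - 11*y)) + 2*y = y² + 2*y + y*(2 + y² - 11*y))
W(-10)*l + 25 = -10*(4 + (-10)² - 10*(-10))*(-4) + 25 = -10*(4 + 100 + 100)*(-4) + 25 = -10*204*(-4) + 25 = -2040*(-4) + 25 = 8160 + 25 = 8185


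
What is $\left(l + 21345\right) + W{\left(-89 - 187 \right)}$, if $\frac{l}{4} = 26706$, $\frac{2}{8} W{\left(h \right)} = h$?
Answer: $127065$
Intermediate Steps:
$W{\left(h \right)} = 4 h$
$l = 106824$ ($l = 4 \cdot 26706 = 106824$)
$\left(l + 21345\right) + W{\left(-89 - 187 \right)} = \left(106824 + 21345\right) + 4 \left(-89 - 187\right) = 128169 + 4 \left(-276\right) = 128169 - 1104 = 127065$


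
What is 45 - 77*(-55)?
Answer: 4280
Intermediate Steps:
45 - 77*(-55) = 45 + 4235 = 4280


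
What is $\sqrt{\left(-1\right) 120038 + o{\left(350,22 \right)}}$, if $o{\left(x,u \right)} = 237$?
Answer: $i \sqrt{119801} \approx 346.12 i$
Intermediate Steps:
$\sqrt{\left(-1\right) 120038 + o{\left(350,22 \right)}} = \sqrt{\left(-1\right) 120038 + 237} = \sqrt{-120038 + 237} = \sqrt{-119801} = i \sqrt{119801}$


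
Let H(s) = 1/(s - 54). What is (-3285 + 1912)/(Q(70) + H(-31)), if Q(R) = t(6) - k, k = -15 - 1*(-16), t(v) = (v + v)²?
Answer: -116705/12154 ≈ -9.6022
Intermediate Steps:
H(s) = 1/(-54 + s)
t(v) = 4*v² (t(v) = (2*v)² = 4*v²)
k = 1 (k = -15 + 16 = 1)
Q(R) = 143 (Q(R) = 4*6² - 1*1 = 4*36 - 1 = 144 - 1 = 143)
(-3285 + 1912)/(Q(70) + H(-31)) = (-3285 + 1912)/(143 + 1/(-54 - 31)) = -1373/(143 + 1/(-85)) = -1373/(143 - 1/85) = -1373/12154/85 = -1373*85/12154 = -116705/12154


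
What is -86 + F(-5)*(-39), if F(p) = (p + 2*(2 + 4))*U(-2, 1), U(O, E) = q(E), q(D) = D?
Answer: -359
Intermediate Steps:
U(O, E) = E
F(p) = 12 + p (F(p) = (p + 2*(2 + 4))*1 = (p + 2*6)*1 = (p + 12)*1 = (12 + p)*1 = 12 + p)
-86 + F(-5)*(-39) = -86 + (12 - 5)*(-39) = -86 + 7*(-39) = -86 - 273 = -359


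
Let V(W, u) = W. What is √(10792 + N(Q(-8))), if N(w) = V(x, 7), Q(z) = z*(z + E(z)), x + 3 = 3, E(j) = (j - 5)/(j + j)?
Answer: 2*√2698 ≈ 103.88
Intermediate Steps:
E(j) = (-5 + j)/(2*j) (E(j) = (-5 + j)/((2*j)) = (-5 + j)*(1/(2*j)) = (-5 + j)/(2*j))
x = 0 (x = -3 + 3 = 0)
Q(z) = z*(z + (-5 + z)/(2*z))
N(w) = 0
√(10792 + N(Q(-8))) = √(10792 + 0) = √10792 = 2*√2698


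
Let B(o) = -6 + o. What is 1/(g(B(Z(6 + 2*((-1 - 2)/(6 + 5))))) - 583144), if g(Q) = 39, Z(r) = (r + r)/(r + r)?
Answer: -1/583105 ≈ -1.7150e-6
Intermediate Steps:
Z(r) = 1 (Z(r) = (2*r)/((2*r)) = (2*r)*(1/(2*r)) = 1)
1/(g(B(Z(6 + 2*((-1 - 2)/(6 + 5))))) - 583144) = 1/(39 - 583144) = 1/(-583105) = -1/583105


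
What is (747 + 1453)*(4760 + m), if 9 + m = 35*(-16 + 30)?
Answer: 11530200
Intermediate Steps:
m = 481 (m = -9 + 35*(-16 + 30) = -9 + 35*14 = -9 + 490 = 481)
(747 + 1453)*(4760 + m) = (747 + 1453)*(4760 + 481) = 2200*5241 = 11530200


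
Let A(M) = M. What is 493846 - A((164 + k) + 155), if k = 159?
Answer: 493368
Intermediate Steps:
493846 - A((164 + k) + 155) = 493846 - ((164 + 159) + 155) = 493846 - (323 + 155) = 493846 - 1*478 = 493846 - 478 = 493368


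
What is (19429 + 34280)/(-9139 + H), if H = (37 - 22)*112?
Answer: -53709/7459 ≈ -7.2006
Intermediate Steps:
H = 1680 (H = 15*112 = 1680)
(19429 + 34280)/(-9139 + H) = (19429 + 34280)/(-9139 + 1680) = 53709/(-7459) = 53709*(-1/7459) = -53709/7459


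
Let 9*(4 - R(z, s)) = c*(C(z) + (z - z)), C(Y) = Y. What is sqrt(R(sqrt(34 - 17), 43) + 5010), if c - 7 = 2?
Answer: sqrt(5014 - sqrt(17)) ≈ 70.781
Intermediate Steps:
c = 9 (c = 7 + 2 = 9)
R(z, s) = 4 - z (R(z, s) = 4 - (z + (z - z)) = 4 - (z + 0) = 4 - z)
sqrt(R(sqrt(34 - 17), 43) + 5010) = sqrt((4 - sqrt(34 - 17)) + 5010) = sqrt((4 - sqrt(17)) + 5010) = sqrt(5014 - sqrt(17))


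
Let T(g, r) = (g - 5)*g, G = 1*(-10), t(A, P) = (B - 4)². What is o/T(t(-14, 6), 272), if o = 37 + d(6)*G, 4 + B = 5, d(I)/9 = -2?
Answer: 217/36 ≈ 6.0278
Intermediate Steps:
d(I) = -18 (d(I) = 9*(-2) = -18)
B = 1 (B = -4 + 5 = 1)
t(A, P) = 9 (t(A, P) = (1 - 4)² = (-3)² = 9)
G = -10
T(g, r) = g*(-5 + g) (T(g, r) = (-5 + g)*g = g*(-5 + g))
o = 217 (o = 37 - 18*(-10) = 37 + 180 = 217)
o/T(t(-14, 6), 272) = 217/((9*(-5 + 9))) = 217/((9*4)) = 217/36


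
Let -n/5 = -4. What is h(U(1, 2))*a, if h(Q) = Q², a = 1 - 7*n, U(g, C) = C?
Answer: -556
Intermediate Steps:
n = 20 (n = -5*(-4) = 20)
a = -139 (a = 1 - 7*20 = 1 - 140 = -139)
h(U(1, 2))*a = 2²*(-139) = 4*(-139) = -556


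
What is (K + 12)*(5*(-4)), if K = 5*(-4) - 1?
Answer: 180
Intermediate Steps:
K = -21 (K = -20 - 1 = -21)
(K + 12)*(5*(-4)) = (-21 + 12)*(5*(-4)) = -9*(-20) = 180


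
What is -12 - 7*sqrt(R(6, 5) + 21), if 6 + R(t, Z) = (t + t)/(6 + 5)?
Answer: -12 - 7*sqrt(1947)/11 ≈ -40.079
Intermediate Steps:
R(t, Z) = -6 + 2*t/11 (R(t, Z) = -6 + (t + t)/(6 + 5) = -6 + (2*t)/11 = -6 + (2*t)*(1/11) = -6 + 2*t/11)
-12 - 7*sqrt(R(6, 5) + 21) = -12 - 7*sqrt((-6 + (2/11)*6) + 21) = -12 - 7*sqrt((-6 + 12/11) + 21) = -12 - 7*sqrt(-54/11 + 21) = -12 - 7*sqrt(1947)/11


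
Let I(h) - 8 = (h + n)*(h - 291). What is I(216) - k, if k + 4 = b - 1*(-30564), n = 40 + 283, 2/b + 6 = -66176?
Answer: -2348699906/33091 ≈ -70977.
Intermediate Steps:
b = -1/33091 (b = 2/(-6 - 66176) = 2/(-66182) = 2*(-1/66182) = -1/33091 ≈ -3.0220e-5)
n = 323
I(h) = 8 + (-291 + h)*(323 + h) (I(h) = 8 + (h + 323)*(h - 291) = 8 + (323 + h)*(-291 + h) = 8 + (-291 + h)*(323 + h))
k = 1011260959/33091 (k = -4 + (-1/33091 - 1*(-30564)) = -4 + (-1/33091 + 30564) = -4 + 1011393323/33091 = 1011260959/33091 ≈ 30560.)
I(216) - k = (-93985 + 216² + 32*216) - 1*1011260959/33091 = (-93985 + 46656 + 6912) - 1011260959/33091 = -40417 - 1011260959/33091 = -2348699906/33091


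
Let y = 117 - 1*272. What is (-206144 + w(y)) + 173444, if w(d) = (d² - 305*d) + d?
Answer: 38445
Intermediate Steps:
y = -155 (y = 117 - 272 = -155)
w(d) = d² - 304*d
(-206144 + w(y)) + 173444 = (-206144 - 155*(-304 - 155)) + 173444 = (-206144 - 155*(-459)) + 173444 = (-206144 + 71145) + 173444 = -134999 + 173444 = 38445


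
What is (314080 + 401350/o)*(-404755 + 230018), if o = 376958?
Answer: -10344025882971315/188479 ≈ -5.4882e+10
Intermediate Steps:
(314080 + 401350/o)*(-404755 + 230018) = (314080 + 401350/376958)*(-404755 + 230018) = (314080 + 401350*(1/376958))*(-174737) = (314080 + 200675/188479)*(-174737) = (59197684995/188479)*(-174737) = -10344025882971315/188479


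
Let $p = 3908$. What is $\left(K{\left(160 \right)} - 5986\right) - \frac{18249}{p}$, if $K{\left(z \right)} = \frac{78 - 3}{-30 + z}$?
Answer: $- \frac{304320671}{50804} \approx -5990.1$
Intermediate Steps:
$K{\left(z \right)} = \frac{75}{-30 + z}$
$\left(K{\left(160 \right)} - 5986\right) - \frac{18249}{p} = \left(\frac{75}{-30 + 160} - 5986\right) - \frac{18249}{3908} = \left(\frac{75}{130} - 5986\right) - \frac{18249}{3908} = \left(75 \cdot \frac{1}{130} - 5986\right) - \frac{18249}{3908} = \left(\frac{15}{26} - 5986\right) - \frac{18249}{3908} = - \frac{155621}{26} - \frac{18249}{3908} = - \frac{304320671}{50804}$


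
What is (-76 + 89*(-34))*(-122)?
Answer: 378444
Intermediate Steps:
(-76 + 89*(-34))*(-122) = (-76 - 3026)*(-122) = -3102*(-122) = 378444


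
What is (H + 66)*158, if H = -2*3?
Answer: 9480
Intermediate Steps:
H = -6
(H + 66)*158 = (-6 + 66)*158 = 60*158 = 9480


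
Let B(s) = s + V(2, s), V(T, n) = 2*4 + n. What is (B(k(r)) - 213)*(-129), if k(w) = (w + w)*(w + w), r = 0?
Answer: 26445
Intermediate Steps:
k(w) = 4*w² (k(w) = (2*w)*(2*w) = 4*w²)
V(T, n) = 8 + n
B(s) = 8 + 2*s (B(s) = s + (8 + s) = 8 + 2*s)
(B(k(r)) - 213)*(-129) = ((8 + 2*(4*0²)) - 213)*(-129) = ((8 + 2*(4*0)) - 213)*(-129) = ((8 + 2*0) - 213)*(-129) = ((8 + 0) - 213)*(-129) = (8 - 213)*(-129) = -205*(-129) = 26445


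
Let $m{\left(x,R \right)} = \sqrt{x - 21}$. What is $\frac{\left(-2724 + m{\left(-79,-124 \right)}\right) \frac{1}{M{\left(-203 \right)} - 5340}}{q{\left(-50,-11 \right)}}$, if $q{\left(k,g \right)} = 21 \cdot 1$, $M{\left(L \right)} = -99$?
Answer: $\frac{908}{38073} - \frac{10 i}{114219} \approx 0.023849 - 8.7551 \cdot 10^{-5} i$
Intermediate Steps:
$m{\left(x,R \right)} = \sqrt{-21 + x}$
$q{\left(k,g \right)} = 21$
$\frac{\left(-2724 + m{\left(-79,-124 \right)}\right) \frac{1}{M{\left(-203 \right)} - 5340}}{q{\left(-50,-11 \right)}} = \frac{\left(-2724 + \sqrt{-21 - 79}\right) \frac{1}{-99 - 5340}}{21} = \frac{-2724 + \sqrt{-100}}{-5439} \cdot \frac{1}{21} = \left(-2724 + 10 i\right) \left(- \frac{1}{5439}\right) \frac{1}{21} = \left(\frac{908}{1813} - \frac{10 i}{5439}\right) \frac{1}{21} = \frac{908}{38073} - \frac{10 i}{114219}$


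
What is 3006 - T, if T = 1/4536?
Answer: 13635215/4536 ≈ 3006.0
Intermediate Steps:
T = 1/4536 ≈ 0.00022046
3006 - T = 3006 - 1*1/4536 = 3006 - 1/4536 = 13635215/4536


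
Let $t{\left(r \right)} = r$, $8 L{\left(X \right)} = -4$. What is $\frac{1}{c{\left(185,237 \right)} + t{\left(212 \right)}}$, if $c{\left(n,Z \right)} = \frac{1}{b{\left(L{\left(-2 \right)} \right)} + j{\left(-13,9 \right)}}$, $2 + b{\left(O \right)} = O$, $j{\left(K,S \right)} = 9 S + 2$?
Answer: $\frac{161}{34134} \approx 0.0047167$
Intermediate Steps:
$L{\left(X \right)} = - \frac{1}{2}$ ($L{\left(X \right)} = \frac{1}{8} \left(-4\right) = - \frac{1}{2}$)
$j{\left(K,S \right)} = 2 + 9 S$
$b{\left(O \right)} = -2 + O$
$c{\left(n,Z \right)} = \frac{2}{161}$ ($c{\left(n,Z \right)} = \frac{1}{\left(-2 - \frac{1}{2}\right) + \left(2 + 9 \cdot 9\right)} = \frac{1}{- \frac{5}{2} + \left(2 + 81\right)} = \frac{1}{- \frac{5}{2} + 83} = \frac{1}{\frac{161}{2}} = \frac{2}{161}$)
$\frac{1}{c{\left(185,237 \right)} + t{\left(212 \right)}} = \frac{1}{\frac{2}{161} + 212} = \frac{1}{\frac{34134}{161}} = \frac{161}{34134}$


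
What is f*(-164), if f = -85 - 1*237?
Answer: 52808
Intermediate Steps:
f = -322 (f = -85 - 237 = -322)
f*(-164) = -322*(-164) = 52808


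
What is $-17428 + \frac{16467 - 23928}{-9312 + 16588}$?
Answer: $- \frac{126813589}{7276} \approx -17429.0$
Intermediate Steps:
$-17428 + \frac{16467 - 23928}{-9312 + 16588} = -17428 - \frac{7461}{7276} = - \frac{126813589}{7276}$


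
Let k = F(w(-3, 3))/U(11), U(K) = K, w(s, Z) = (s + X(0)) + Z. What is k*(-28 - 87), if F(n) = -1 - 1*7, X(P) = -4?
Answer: 920/11 ≈ 83.636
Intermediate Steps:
w(s, Z) = -4 + Z + s (w(s, Z) = (s - 4) + Z = (-4 + s) + Z = -4 + Z + s)
F(n) = -8 (F(n) = -1 - 7 = -8)
k = -8/11 ≈ -0.72727
k*(-28 - 87) = -8*(-28 - 87)/11 = -8/11*(-115) = 920/11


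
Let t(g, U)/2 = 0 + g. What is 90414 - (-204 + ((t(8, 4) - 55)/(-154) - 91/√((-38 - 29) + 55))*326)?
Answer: 6971229/77 - 14833*I*√3/3 ≈ 90536.0 - 8563.8*I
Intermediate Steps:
t(g, U) = 2*g (t(g, U) = 2*(0 + g) = 2*g)
90414 - (-204 + ((t(8, 4) - 55)/(-154) - 91/√((-38 - 29) + 55))*326) = 90414 - (-204 + ((2*8 - 55)/(-154) - 91/√((-38 - 29) + 55))*326) = 90414 - (-204 + ((16 - 55)*(-1/154) - 91/√(-67 + 55))*326) = 90414 - (-204 + (-39*(-1/154) - 91*(-I*√3/6))*326) = 90414 - (-204 + (39/154 - 91*(-I*√3/6))*326) = 90414 - (-204 + (39/154 - (-91)*I*√3/6)*326) = 90414 - (-204 + (39/154 + 91*I*√3/6)*326) = 90414 - (-204 + (6357/77 + 14833*I*√3/3)) = 90414 - (-9351/77 + 14833*I*√3/3) = 90414 + (9351/77 - 14833*I*√3/3) = 6971229/77 - 14833*I*√3/3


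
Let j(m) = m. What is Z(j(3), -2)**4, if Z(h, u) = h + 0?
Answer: 81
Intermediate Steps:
Z(h, u) = h
Z(j(3), -2)**4 = 3**4 = 81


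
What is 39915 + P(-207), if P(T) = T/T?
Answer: 39916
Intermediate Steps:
P(T) = 1
39915 + P(-207) = 39915 + 1 = 39916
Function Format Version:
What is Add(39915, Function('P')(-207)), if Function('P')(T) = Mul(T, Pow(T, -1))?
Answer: 39916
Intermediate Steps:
Function('P')(T) = 1
Add(39915, Function('P')(-207)) = Add(39915, 1) = 39916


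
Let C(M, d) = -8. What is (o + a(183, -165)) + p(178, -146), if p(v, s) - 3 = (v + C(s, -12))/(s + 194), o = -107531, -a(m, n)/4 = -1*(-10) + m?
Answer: -2599115/24 ≈ -1.0830e+5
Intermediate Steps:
a(m, n) = -40 - 4*m (a(m, n) = -4*(-1*(-10) + m) = -4*(10 + m) = -40 - 4*m)
p(v, s) = 3 + (-8 + v)/(194 + s) (p(v, s) = 3 + (v - 8)/(s + 194) = 3 + (-8 + v)/(194 + s))
(o + a(183, -165)) + p(178, -146) = (-107531 + (-40 - 4*183)) + (574 + 178 + 3*(-146))/(194 - 146) = (-107531 + (-40 - 732)) + (574 + 178 - 438)/48 = (-107531 - 772) + (1/48)*314 = -108303 + 157/24 = -2599115/24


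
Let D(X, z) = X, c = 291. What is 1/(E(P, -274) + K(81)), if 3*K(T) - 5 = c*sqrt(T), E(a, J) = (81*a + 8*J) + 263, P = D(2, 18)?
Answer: -3/2677 ≈ -0.0011207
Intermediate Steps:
P = 2
E(a, J) = 263 + 8*J + 81*a (E(a, J) = (8*J + 81*a) + 263 = 263 + 8*J + 81*a)
K(T) = 5/3 + 97*sqrt(T) (K(T) = 5/3 + (291*sqrt(T))/3 = 5/3 + 97*sqrt(T))
1/(E(P, -274) + K(81)) = 1/((263 + 8*(-274) + 81*2) + (5/3 + 97*sqrt(81))) = 1/((263 - 2192 + 162) + (5/3 + 97*9)) = 1/(-1767 + (5/3 + 873)) = 1/(-1767 + 2624/3) = 1/(-2677/3) = -3/2677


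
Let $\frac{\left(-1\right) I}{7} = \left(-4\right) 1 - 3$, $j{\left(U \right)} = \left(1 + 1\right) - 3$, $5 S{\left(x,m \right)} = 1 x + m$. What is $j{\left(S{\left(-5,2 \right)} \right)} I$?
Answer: $-49$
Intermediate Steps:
$S{\left(x,m \right)} = \frac{m}{5} + \frac{x}{5}$ ($S{\left(x,m \right)} = \frac{1 x + m}{5} = \frac{x + m}{5} = \frac{m + x}{5} = \frac{m}{5} + \frac{x}{5}$)
$j{\left(U \right)} = -1$ ($j{\left(U \right)} = 2 - 3 = -1$)
$I = 49$ ($I = - 7 \left(\left(-4\right) 1 - 3\right) = - 7 \left(-4 - 3\right) = \left(-7\right) \left(-7\right) = 49$)
$j{\left(S{\left(-5,2 \right)} \right)} I = \left(-1\right) 49 = -49$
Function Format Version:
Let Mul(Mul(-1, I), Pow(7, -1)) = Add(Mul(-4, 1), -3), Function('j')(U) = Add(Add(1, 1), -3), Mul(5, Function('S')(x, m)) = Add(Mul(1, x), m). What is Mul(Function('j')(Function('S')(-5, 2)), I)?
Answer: -49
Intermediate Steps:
Function('S')(x, m) = Add(Mul(Rational(1, 5), m), Mul(Rational(1, 5), x)) (Function('S')(x, m) = Mul(Rational(1, 5), Add(Mul(1, x), m)) = Mul(Rational(1, 5), Add(x, m)) = Mul(Rational(1, 5), Add(m, x)) = Add(Mul(Rational(1, 5), m), Mul(Rational(1, 5), x)))
Function('j')(U) = -1 (Function('j')(U) = Add(2, -3) = -1)
I = 49 (I = Mul(-7, Add(Mul(-4, 1), -3)) = Mul(-7, Add(-4, -3)) = Mul(-7, -7) = 49)
Mul(Function('j')(Function('S')(-5, 2)), I) = Mul(-1, 49) = -49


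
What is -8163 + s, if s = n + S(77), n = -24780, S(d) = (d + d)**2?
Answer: -9227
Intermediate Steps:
S(d) = 4*d**2 (S(d) = (2*d)**2 = 4*d**2)
s = -1064 (s = -24780 + 4*77**2 = -24780 + 4*5929 = -24780 + 23716 = -1064)
-8163 + s = -8163 - 1064 = -9227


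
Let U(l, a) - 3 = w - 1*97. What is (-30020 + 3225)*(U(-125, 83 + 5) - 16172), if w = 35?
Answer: 434909645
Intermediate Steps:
U(l, a) = -59 (U(l, a) = 3 + (35 - 1*97) = 3 + (35 - 97) = 3 - 62 = -59)
(-30020 + 3225)*(U(-125, 83 + 5) - 16172) = (-30020 + 3225)*(-59 - 16172) = -26795*(-16231) = 434909645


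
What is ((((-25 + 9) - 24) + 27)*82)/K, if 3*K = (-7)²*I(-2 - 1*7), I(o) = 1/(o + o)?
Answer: 57564/49 ≈ 1174.8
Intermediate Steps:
I(o) = 1/(2*o)
K = -49/54 (K = ((-7)²*(1/(2*(-2 - 1*7))))/3 = (49*(1/(2*(-2 - 7))))/3 = (49*((½)/(-9)))/3 = (49*((½)*(-⅑)))/3 = (49*(-1/18))/3 = (⅓)*(-49/18) = -49/54 ≈ -0.90741)
((((-25 + 9) - 24) + 27)*82)/K = ((((-25 + 9) - 24) + 27)*82)/(-49/54) = (((-16 - 24) + 27)*82)*(-54/49) = ((-40 + 27)*82)*(-54/49) = -13*82*(-54/49) = -1066*(-54/49) = 57564/49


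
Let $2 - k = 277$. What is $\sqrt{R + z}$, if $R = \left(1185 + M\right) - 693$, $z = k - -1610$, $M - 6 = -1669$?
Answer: $2 \sqrt{41} \approx 12.806$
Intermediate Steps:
$k = -275$ ($k = 2 - 277 = -275$)
$M = -1663$ ($M = 6 - 1669 = -1663$)
$z = 1335$ ($z = -275 - -1610 = -275 + 1610 = 1335$)
$R = -1171$ ($R = \left(1185 - 1663\right) - 693 = -478 - 693 = -1171$)
$\sqrt{R + z} = \sqrt{-1171 + 1335} = \sqrt{164} = 2 \sqrt{41}$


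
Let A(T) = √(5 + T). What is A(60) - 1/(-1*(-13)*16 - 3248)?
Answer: 1/3040 + √65 ≈ 8.0626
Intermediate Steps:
A(60) - 1/(-1*(-13)*16 - 3248) = √(5 + 60) - 1/(-1*(-13)*16 - 3248) = √65 - 1/(13*16 - 3248) = √65 - 1/(208 - 3248) = √65 - 1/(-3040) = √65 - 1*(-1/3040) = √65 + 1/3040 = 1/3040 + √65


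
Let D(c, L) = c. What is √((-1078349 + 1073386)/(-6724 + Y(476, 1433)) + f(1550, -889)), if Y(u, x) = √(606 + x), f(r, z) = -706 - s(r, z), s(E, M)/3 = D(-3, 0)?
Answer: √(-4681665 + 697*√2039)/√(6724 - √2039) ≈ 26.387*I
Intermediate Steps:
s(E, M) = -9 (s(E, M) = 3*(-3) = -9)
f(r, z) = -697 (f(r, z) = -706 - 1*(-9) = -706 + 9 = -697)
√((-1078349 + 1073386)/(-6724 + Y(476, 1433)) + f(1550, -889)) = √((-1078349 + 1073386)/(-6724 + √(606 + 1433)) - 697) = √(-4963/(-6724 + √2039) - 697) = √(-697 - 4963/(-6724 + √2039))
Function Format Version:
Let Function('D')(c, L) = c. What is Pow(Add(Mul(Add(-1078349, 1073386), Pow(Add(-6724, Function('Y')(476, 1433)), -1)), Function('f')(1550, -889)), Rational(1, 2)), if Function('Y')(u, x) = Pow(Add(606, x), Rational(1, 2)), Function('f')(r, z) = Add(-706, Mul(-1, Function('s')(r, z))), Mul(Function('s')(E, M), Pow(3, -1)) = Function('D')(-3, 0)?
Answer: Mul(Pow(Add(-4681665, Mul(697, Pow(2039, Rational(1, 2)))), Rational(1, 2)), Pow(Add(6724, Mul(-1, Pow(2039, Rational(1, 2)))), Rational(-1, 2))) ≈ Mul(26.387, I)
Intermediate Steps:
Function('s')(E, M) = -9 (Function('s')(E, M) = Mul(3, -3) = -9)
Function('f')(r, z) = -697 (Function('f')(r, z) = Add(-706, Mul(-1, -9)) = Add(-706, 9) = -697)
Pow(Add(Mul(Add(-1078349, 1073386), Pow(Add(-6724, Function('Y')(476, 1433)), -1)), Function('f')(1550, -889)), Rational(1, 2)) = Pow(Add(Mul(Add(-1078349, 1073386), Pow(Add(-6724, Pow(Add(606, 1433), Rational(1, 2))), -1)), -697), Rational(1, 2)) = Pow(Add(Mul(-4963, Pow(Add(-6724, Pow(2039, Rational(1, 2))), -1)), -697), Rational(1, 2)) = Pow(Add(-697, Mul(-4963, Pow(Add(-6724, Pow(2039, Rational(1, 2))), -1))), Rational(1, 2))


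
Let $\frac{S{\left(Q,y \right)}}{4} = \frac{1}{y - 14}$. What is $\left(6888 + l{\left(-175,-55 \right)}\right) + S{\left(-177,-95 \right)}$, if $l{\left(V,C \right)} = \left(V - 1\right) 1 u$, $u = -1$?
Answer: $\frac{769972}{109} \approx 7064.0$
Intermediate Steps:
$l{\left(V,C \right)} = 1 - V$ ($l{\left(V,C \right)} = \left(V - 1\right) 1 \left(-1\right) = \left(-1 + V\right) 1 \left(-1\right) = \left(-1 + V\right) \left(-1\right) = 1 - V$)
$S{\left(Q,y \right)} = \frac{4}{-14 + y}$ ($S{\left(Q,y \right)} = \frac{4}{y - 14} = \frac{4}{-14 + y}$)
$\left(6888 + l{\left(-175,-55 \right)}\right) + S{\left(-177,-95 \right)} = \left(6888 + \left(1 - -175\right)\right) + \frac{4}{-14 - 95} = \left(6888 + \left(1 + 175\right)\right) + \frac{4}{-109} = \left(6888 + 176\right) + 4 \left(- \frac{1}{109}\right) = 7064 - \frac{4}{109} = \frac{769972}{109}$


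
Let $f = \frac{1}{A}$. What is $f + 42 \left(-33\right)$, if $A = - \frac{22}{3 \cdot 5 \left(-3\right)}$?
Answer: $- \frac{30447}{22} \approx -1384.0$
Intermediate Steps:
$A = \frac{22}{45}$ ($A = - \frac{22}{15 \left(-3\right)} = - \frac{22}{-45} = \left(-22\right) \left(- \frac{1}{45}\right) = \frac{22}{45} \approx 0.48889$)
$f = \frac{45}{22}$ ($f = \frac{1}{\frac{22}{45}} = \frac{45}{22} \approx 2.0455$)
$f + 42 \left(-33\right) = \frac{45}{22} + 42 \left(-33\right) = \frac{45}{22} - 1386 = - \frac{30447}{22}$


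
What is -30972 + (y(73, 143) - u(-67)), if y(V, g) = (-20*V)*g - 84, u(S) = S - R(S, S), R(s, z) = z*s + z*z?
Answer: -230791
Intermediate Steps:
R(s, z) = z² + s*z (R(s, z) = s*z + z² = z² + s*z)
u(S) = S - 2*S² (u(S) = S - S*(S + S) = S - S*2*S = S - 2*S²)
y(V, g) = -84 - 20*V*g (y(V, g) = -20*V*g - 84 = -84 - 20*V*g)
-30972 + (y(73, 143) - u(-67)) = -30972 + ((-84 - 20*73*143) - (-67)*(1 - 2*(-67))) = -30972 + ((-84 - 208780) - (-67)*(1 + 134)) = -30972 + (-208864 - (-67)*135) = -30972 + (-208864 - 1*(-9045)) = -30972 + (-208864 + 9045) = -30972 - 199819 = -230791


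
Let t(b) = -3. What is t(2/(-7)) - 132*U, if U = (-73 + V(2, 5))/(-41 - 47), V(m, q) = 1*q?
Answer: -105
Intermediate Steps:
V(m, q) = q
U = 17/22 (U = (-73 + 5)/(-41 - 47) = -68/(-88) = -68*(-1/88) = 17/22 ≈ 0.77273)
t(2/(-7)) - 132*U = -3 - 132*17/22 = -3 - 102 = -105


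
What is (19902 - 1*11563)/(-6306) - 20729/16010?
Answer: -66056116/25239765 ≈ -2.6171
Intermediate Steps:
(19902 - 1*11563)/(-6306) - 20729/16010 = (19902 - 11563)*(-1/6306) - 20729*1/16010 = 8339*(-1/6306) - 20729/16010 = -8339/6306 - 20729/16010 = -66056116/25239765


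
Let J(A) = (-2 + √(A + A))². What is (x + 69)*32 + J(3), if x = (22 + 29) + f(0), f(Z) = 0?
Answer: 3850 - 4*√6 ≈ 3840.2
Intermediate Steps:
x = 51 (x = (22 + 29) + 0 = 51 + 0 = 51)
J(A) = (-2 + √2*√A)² (J(A) = (-2 + √(2*A))² = (-2 + √2*√A)²)
(x + 69)*32 + J(3) = (51 + 69)*32 + (-2 + √2*√3)² = 120*32 + (-2 + √6)² = 3840 + (-2 + √6)²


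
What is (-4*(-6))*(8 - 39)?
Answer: -744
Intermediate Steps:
(-4*(-6))*(8 - 39) = 24*(-31) = -744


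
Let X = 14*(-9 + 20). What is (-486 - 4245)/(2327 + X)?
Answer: -1577/827 ≈ -1.9069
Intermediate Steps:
X = 154 (X = 14*11 = 154)
(-486 - 4245)/(2327 + X) = (-486 - 4245)/(2327 + 154) = -4731/2481 = -4731*1/2481 = -1577/827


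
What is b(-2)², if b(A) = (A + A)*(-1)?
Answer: 16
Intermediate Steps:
b(A) = -2*A (b(A) = (2*A)*(-1) = -2*A)
b(-2)² = (-2*(-2))² = 4² = 16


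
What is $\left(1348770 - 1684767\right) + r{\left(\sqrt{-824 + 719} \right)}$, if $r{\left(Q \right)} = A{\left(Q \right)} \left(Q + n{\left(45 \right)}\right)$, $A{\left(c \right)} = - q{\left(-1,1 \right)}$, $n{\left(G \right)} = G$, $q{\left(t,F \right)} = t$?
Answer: $-335952 + i \sqrt{105} \approx -3.3595 \cdot 10^{5} + 10.247 i$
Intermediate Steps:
$A{\left(c \right)} = 1$ ($A{\left(c \right)} = \left(-1\right) \left(-1\right) = 1$)
$r{\left(Q \right)} = 45 + Q$ ($r{\left(Q \right)} = 1 \left(Q + 45\right) = 1 \left(45 + Q\right) = 45 + Q$)
$\left(1348770 - 1684767\right) + r{\left(\sqrt{-824 + 719} \right)} = \left(1348770 - 1684767\right) + \left(45 + \sqrt{-824 + 719}\right) = \left(1348770 - 1684767\right) + \left(45 + \sqrt{-105}\right) = -335997 + \left(45 + i \sqrt{105}\right) = -335952 + i \sqrt{105}$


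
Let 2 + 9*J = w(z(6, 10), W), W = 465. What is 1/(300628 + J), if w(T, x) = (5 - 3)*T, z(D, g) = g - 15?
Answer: 3/901880 ≈ 3.3264e-6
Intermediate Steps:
z(D, g) = -15 + g
w(T, x) = 2*T
J = -4/3 (J = -2/9 + (2*(-15 + 10))/9 = -2/9 + (2*(-5))/9 = -2/9 + (⅑)*(-10) = -2/9 - 10/9 = -4/3 ≈ -1.3333)
1/(300628 + J) = 1/(300628 - 4/3) = 1/(901880/3) = 3/901880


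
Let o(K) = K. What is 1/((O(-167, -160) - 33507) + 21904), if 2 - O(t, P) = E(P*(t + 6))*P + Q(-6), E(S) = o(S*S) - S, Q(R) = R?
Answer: 1/106168282805 ≈ 9.4190e-12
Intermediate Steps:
E(S) = S**2 - S (E(S) = S*S - S = S**2 - S)
O(t, P) = 8 - P**2*(-1 + P*(6 + t))*(6 + t) (O(t, P) = 2 - (((P*(t + 6))*(-1 + P*(t + 6)))*P - 6) = 2 - (((P*(6 + t))*(-1 + P*(6 + t)))*P - 6) = 2 - ((P*(-1 + P*(6 + t))*(6 + t))*P - 6) = 2 - (P**2*(-1 + P*(6 + t))*(6 + t) - 6) = 2 - (-6 + P**2*(-1 + P*(6 + t))*(6 + t)) = 2 + (6 - P**2*(-1 + P*(6 + t))*(6 + t)) = 8 - P**2*(-1 + P*(6 + t))*(6 + t))
1/((O(-167, -160) - 33507) + 21904) = 1/(((8 - 1*(-160)**2*(-1 - 160*(6 - 167))*(6 - 167)) - 33507) + 21904) = 1/(((8 - 1*25600*(-1 - 160*(-161))*(-161)) - 33507) + 21904) = 1/(((8 - 1*25600*(-1 + 25760)*(-161)) - 33507) + 21904) = 1/(((8 - 1*25600*25759*(-161)) - 33507) + 21904) = 1/(((8 + 106168294400) - 33507) + 21904) = 1/((106168294408 - 33507) + 21904) = 1/(106168260901 + 21904) = 1/106168282805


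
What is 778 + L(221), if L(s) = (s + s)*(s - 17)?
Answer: 90946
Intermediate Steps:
L(s) = 2*s*(-17 + s) (L(s) = (2*s)*(-17 + s) = 2*s*(-17 + s))
778 + L(221) = 778 + 2*221*(-17 + 221) = 778 + 2*221*204 = 778 + 90168 = 90946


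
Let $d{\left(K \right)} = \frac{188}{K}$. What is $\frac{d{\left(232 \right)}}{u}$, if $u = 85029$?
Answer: $\frac{47}{4931682} \approx 9.5302 \cdot 10^{-6}$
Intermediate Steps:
$\frac{d{\left(232 \right)}}{u} = \frac{188 \cdot \frac{1}{232}}{85029} = 188 \cdot \frac{1}{232} \cdot \frac{1}{85029} = \frac{47}{58} \cdot \frac{1}{85029} = \frac{47}{4931682}$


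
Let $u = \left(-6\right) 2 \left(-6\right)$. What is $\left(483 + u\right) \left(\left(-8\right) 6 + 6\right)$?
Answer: $-23310$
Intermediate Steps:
$u = 72$ ($u = \left(-12\right) \left(-6\right) = 72$)
$\left(483 + u\right) \left(\left(-8\right) 6 + 6\right) = \left(483 + 72\right) \left(\left(-8\right) 6 + 6\right) = 555 \left(-48 + 6\right) = 555 \left(-42\right) = -23310$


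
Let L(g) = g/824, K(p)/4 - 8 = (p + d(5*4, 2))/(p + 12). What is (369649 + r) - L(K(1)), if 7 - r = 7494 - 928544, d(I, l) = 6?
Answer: 3456510557/2678 ≈ 1.2907e+6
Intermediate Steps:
r = 921057 (r = 7 - (7494 - 928544) = 7 - 1*(-921050) = 7 + 921050 = 921057)
K(p) = 32 + 4*(6 + p)/(12 + p) (K(p) = 32 + 4*((p + 6)/(p + 12)) = 32 + 4*((6 + p)/(12 + p)) = 32 + 4*(6 + p)/(12 + p))
L(g) = g/824 (L(g) = g*(1/824) = g/824)
(369649 + r) - L(K(1)) = (369649 + 921057) - 12*(34 + 3*1)/(12 + 1)/824 = 1290706 - 12*(34 + 3)/13/824 = 1290706 - 12*(1/13)*37/824 = 1290706 - 444/(824*13) = 1290706 - 1*111/2678 = 1290706 - 111/2678 = 3456510557/2678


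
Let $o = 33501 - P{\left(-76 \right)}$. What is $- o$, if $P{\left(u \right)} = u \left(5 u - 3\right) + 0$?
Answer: $-4393$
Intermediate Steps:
$P{\left(u \right)} = u \left(-3 + 5 u\right)$ ($P{\left(u \right)} = u \left(-3 + 5 u\right) + 0 = u \left(-3 + 5 u\right)$)
$o = 4393$ ($o = 33501 - - 76 \left(-3 + 5 \left(-76\right)\right) = 33501 - - 76 \left(-3 - 380\right) = 33501 - \left(-76\right) \left(-383\right) = 33501 - 29108 = 4393$)
$- o = \left(-1\right) 4393 = -4393$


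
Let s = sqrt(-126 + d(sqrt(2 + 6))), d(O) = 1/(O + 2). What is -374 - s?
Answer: -374 - I*sqrt(502 + 504*sqrt(2))/(2*sqrt(1 + sqrt(2))) ≈ -374.0 - 11.216*I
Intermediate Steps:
d(O) = 1/(2 + O)
s = sqrt(-126 + 1/(2 + 2*sqrt(2))) (s = sqrt(-126 + 1/(2 + sqrt(2 + 6))) = sqrt(-126 + 1/(2 + sqrt(8))) = sqrt(-126 + 1/(2 + 2*sqrt(2))) ≈ 11.216*I)
-374 - s = -374 - sqrt(-502 - 504*sqrt(2))/(2*sqrt(1 + sqrt(2)))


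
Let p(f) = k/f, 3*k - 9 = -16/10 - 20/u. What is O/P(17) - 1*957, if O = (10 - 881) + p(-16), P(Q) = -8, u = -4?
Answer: -814169/960 ≈ -848.09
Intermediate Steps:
k = 62/15 (k = 3 + (-16/10 - 20/(-4))/3 = 3 + (-16*⅒ - 20*(-¼))/3 = 3 + (-8/5 + 5)/3 = 3 + (⅓)*(17/5) = 3 + 17/15 = 62/15 ≈ 4.1333)
p(f) = 62/(15*f)
O = -104551/120 (O = (10 - 881) + (62/15)/(-16) = -871 + (62/15)*(-1/16) = -871 - 31/120 = -104551/120 ≈ -871.26)
O/P(17) - 1*957 = -104551/120/(-8) - 1*957 = -104551/120*(-⅛) - 957 = 104551/960 - 957 = -814169/960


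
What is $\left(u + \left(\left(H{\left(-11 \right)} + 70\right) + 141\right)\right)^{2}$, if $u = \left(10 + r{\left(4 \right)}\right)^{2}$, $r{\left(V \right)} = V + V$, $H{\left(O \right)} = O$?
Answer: $274576$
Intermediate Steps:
$r{\left(V \right)} = 2 V$
$u = 324$ ($u = \left(10 + 2 \cdot 4\right)^{2} = \left(10 + 8\right)^{2} = 18^{2} = 324$)
$\left(u + \left(\left(H{\left(-11 \right)} + 70\right) + 141\right)\right)^{2} = \left(324 + \left(\left(-11 + 70\right) + 141\right)\right)^{2} = \left(324 + \left(59 + 141\right)\right)^{2} = \left(324 + 200\right)^{2} = 524^{2} = 274576$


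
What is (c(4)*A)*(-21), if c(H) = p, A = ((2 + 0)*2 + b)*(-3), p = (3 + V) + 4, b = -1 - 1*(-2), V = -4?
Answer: 945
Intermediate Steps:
b = 1 (b = -1 + 2 = 1)
p = 3 (p = (3 - 4) + 4 = -1 + 4 = 3)
A = -15 (A = ((2 + 0)*2 + 1)*(-3) = (2*2 + 1)*(-3) = (4 + 1)*(-3) = 5*(-3) = -15)
c(H) = 3
(c(4)*A)*(-21) = (3*(-15))*(-21) = -45*(-21) = 945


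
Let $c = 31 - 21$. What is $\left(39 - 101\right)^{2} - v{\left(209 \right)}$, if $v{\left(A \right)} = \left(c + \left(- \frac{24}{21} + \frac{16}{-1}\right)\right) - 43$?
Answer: $\frac{27259}{7} \approx 3894.1$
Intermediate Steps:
$c = 10$
$v{\left(A \right)} = - \frac{351}{7}$ ($v{\left(A \right)} = \left(10 + \left(- \frac{24}{21} + \frac{16}{-1}\right)\right) - 43 = \left(10 + \left(\left(-24\right) \frac{1}{21} + 16 \left(-1\right)\right)\right) - 43 = \left(10 - \frac{120}{7}\right) - 43 = - \frac{50}{7} - 43 = - \frac{351}{7}$)
$\left(39 - 101\right)^{2} - v{\left(209 \right)} = \left(39 - 101\right)^{2} - - \frac{351}{7} = \left(-62\right)^{2} + \frac{351}{7} = 3844 + \frac{351}{7} = \frac{27259}{7}$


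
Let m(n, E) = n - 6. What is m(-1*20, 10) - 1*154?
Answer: -180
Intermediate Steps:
m(n, E) = -6 + n
m(-1*20, 10) - 1*154 = (-6 - 1*20) - 1*154 = (-6 - 20) - 154 = -26 - 154 = -180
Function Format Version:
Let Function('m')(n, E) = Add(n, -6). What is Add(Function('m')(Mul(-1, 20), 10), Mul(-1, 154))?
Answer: -180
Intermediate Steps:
Function('m')(n, E) = Add(-6, n)
Add(Function('m')(Mul(-1, 20), 10), Mul(-1, 154)) = Add(Add(-6, Mul(-1, 20)), Mul(-1, 154)) = Add(Add(-6, -20), -154) = Add(-26, -154) = -180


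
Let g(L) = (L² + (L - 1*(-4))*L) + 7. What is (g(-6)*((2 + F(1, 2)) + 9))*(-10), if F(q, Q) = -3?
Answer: -4400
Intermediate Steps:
g(L) = 7 + L² + L*(4 + L) (g(L) = (L² + (L + 4)*L) + 7 = (L² + (4 + L)*L) + 7 = (L² + L*(4 + L)) + 7 = 7 + L² + L*(4 + L))
(g(-6)*((2 + F(1, 2)) + 9))*(-10) = ((7 + 2*(-6)² + 4*(-6))*((2 - 3) + 9))*(-10) = ((7 + 2*36 - 24)*(-1 + 9))*(-10) = ((7 + 72 - 24)*8)*(-10) = (55*8)*(-10) = 440*(-10) = -4400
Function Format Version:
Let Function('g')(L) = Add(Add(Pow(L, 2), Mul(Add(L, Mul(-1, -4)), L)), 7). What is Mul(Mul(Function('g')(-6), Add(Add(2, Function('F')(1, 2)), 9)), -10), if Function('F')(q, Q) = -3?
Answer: -4400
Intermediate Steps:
Function('g')(L) = Add(7, Pow(L, 2), Mul(L, Add(4, L))) (Function('g')(L) = Add(Add(Pow(L, 2), Mul(Add(L, 4), L)), 7) = Add(Add(Pow(L, 2), Mul(Add(4, L), L)), 7) = Add(Add(Pow(L, 2), Mul(L, Add(4, L))), 7) = Add(7, Pow(L, 2), Mul(L, Add(4, L))))
Mul(Mul(Function('g')(-6), Add(Add(2, Function('F')(1, 2)), 9)), -10) = Mul(Mul(Add(7, Mul(2, Pow(-6, 2)), Mul(4, -6)), Add(Add(2, -3), 9)), -10) = Mul(Mul(Add(7, Mul(2, 36), -24), Add(-1, 9)), -10) = Mul(Mul(Add(7, 72, -24), 8), -10) = Mul(Mul(55, 8), -10) = Mul(440, -10) = -4400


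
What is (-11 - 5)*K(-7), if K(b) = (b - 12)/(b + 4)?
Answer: -304/3 ≈ -101.33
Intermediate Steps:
K(b) = (-12 + b)/(4 + b)
(-11 - 5)*K(-7) = (-11 - 5)*((-12 - 7)/(4 - 7)) = -16*(-19)/(-3) = -(-16)*(-19)/3 = -16*19/3 = -304/3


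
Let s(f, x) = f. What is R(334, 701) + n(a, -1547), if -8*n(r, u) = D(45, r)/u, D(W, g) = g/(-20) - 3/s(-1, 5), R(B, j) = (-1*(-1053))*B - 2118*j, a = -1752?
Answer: -70111029627/61880 ≈ -1.1330e+6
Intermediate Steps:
R(B, j) = -2118*j + 1053*B (R(B, j) = 1053*B - 2118*j = -2118*j + 1053*B)
D(W, g) = 3 - g/20 (D(W, g) = g/(-20) - 3/(-1) = g*(-1/20) - 3*(-1) = -g/20 + 3 = 3 - g/20)
n(r, u) = -(3 - r/20)/(8*u)
R(334, 701) + n(a, -1547) = (-2118*701 + 1053*334) + (1/160)*(-60 - 1752)/(-1547) = (-1484718 + 351702) + (1/160)*(-1/1547)*(-1812) = -1133016 + 453/61880 = -70111029627/61880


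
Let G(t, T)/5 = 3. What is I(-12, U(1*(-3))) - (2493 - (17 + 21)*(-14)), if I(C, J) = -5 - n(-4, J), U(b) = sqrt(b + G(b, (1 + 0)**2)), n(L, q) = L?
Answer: -3026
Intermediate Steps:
G(t, T) = 15 (G(t, T) = 5*3 = 15)
U(b) = sqrt(15 + b) (U(b) = sqrt(b + 15) = sqrt(15 + b))
I(C, J) = -1 (I(C, J) = -5 - 1*(-4) = -5 + 4 = -1)
I(-12, U(1*(-3))) - (2493 - (17 + 21)*(-14)) = -1 - (2493 - (17 + 21)*(-14)) = -1 - (2493 - 38*(-14)) = -1 - (2493 - 1*(-532)) = -1 - (2493 + 532) = -1 - 1*3025 = -1 - 3025 = -3026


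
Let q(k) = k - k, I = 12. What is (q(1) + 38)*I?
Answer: 456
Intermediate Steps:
q(k) = 0
(q(1) + 38)*I = (0 + 38)*12 = 38*12 = 456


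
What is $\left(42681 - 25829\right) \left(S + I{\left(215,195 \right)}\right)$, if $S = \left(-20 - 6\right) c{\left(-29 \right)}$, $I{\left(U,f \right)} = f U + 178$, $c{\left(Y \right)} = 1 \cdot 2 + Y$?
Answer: $721349860$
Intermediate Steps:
$c{\left(Y \right)} = 2 + Y$
$I{\left(U,f \right)} = 178 + U f$ ($I{\left(U,f \right)} = U f + 178 = 178 + U f$)
$S = 702$ ($S = \left(-20 - 6\right) \left(2 - 29\right) = \left(-20 - 6\right) \left(-27\right) = \left(-26\right) \left(-27\right) = 702$)
$\left(42681 - 25829\right) \left(S + I{\left(215,195 \right)}\right) = \left(42681 - 25829\right) \left(702 + \left(178 + 215 \cdot 195\right)\right) = 16852 \left(702 + \left(178 + 41925\right)\right) = 16852 \left(702 + 42103\right) = 16852 \cdot 42805 = 721349860$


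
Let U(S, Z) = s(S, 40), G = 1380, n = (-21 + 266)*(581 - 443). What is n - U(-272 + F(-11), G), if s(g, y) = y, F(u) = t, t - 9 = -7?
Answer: 33770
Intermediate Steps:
t = 2 (t = 9 - 7 = 2)
F(u) = 2
n = 33810 (n = 245*138 = 33810)
U(S, Z) = 40
n - U(-272 + F(-11), G) = 33810 - 1*40 = 33810 - 40 = 33770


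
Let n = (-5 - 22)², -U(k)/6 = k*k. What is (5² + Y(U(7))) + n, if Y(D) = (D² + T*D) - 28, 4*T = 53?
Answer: 166533/2 ≈ 83267.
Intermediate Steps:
T = 53/4 (T = (¼)*53 = 53/4 ≈ 13.250)
U(k) = -6*k² (U(k) = -6*k*k = -6*k²)
Y(D) = -28 + D² + 53*D/4 (Y(D) = (D² + 53*D/4) - 28 = -28 + D² + 53*D/4)
n = 729 (n = (-27)² = 729)
(5² + Y(U(7))) + n = (5² + (-28 + (-6*7²)² + 53*(-6*7²)/4)) + 729 = (25 + (-28 + (-6*49)² + 53*(-6*49)/4)) + 729 = (25 + (-28 + (-294)² + (53/4)*(-294))) + 729 = (25 + (-28 + 86436 - 7791/2)) + 729 = (25 + 165025/2) + 729 = 165075/2 + 729 = 166533/2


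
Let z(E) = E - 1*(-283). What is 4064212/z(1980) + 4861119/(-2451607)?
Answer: 9952849876387/5547986641 ≈ 1794.0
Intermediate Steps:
z(E) = 283 + E (z(E) = E + 283 = 283 + E)
4064212/z(1980) + 4861119/(-2451607) = 4064212/(283 + 1980) + 4861119/(-2451607) = 4064212/2263 + 4861119*(-1/2451607) = 4064212*(1/2263) - 4861119/2451607 = 4064212/2263 - 4861119/2451607 = 9952849876387/5547986641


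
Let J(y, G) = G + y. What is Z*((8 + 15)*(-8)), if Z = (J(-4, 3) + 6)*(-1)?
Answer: 920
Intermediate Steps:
Z = -5 (Z = ((3 - 4) + 6)*(-1) = (-1 + 6)*(-1) = 5*(-1) = -5)
Z*((8 + 15)*(-8)) = -5*(8 + 15)*(-8) = -115*(-8) = -5*(-184) = 920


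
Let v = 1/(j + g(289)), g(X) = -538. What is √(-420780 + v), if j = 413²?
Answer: I*√33697998408309/8949 ≈ 648.68*I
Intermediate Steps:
j = 170569
v = 1/170031 (v = 1/(170569 - 538) = 1/170031 ≈ 5.8813e-6)
√(-420780 + v) = √(-420780 + 1/170031) = √(-71545644179/170031) = I*√33697998408309/8949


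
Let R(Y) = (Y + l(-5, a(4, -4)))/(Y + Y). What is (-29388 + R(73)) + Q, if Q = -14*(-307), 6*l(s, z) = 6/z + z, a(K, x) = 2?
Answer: -21978397/876 ≈ -25090.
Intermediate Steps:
l(s, z) = 1/z + z/6 (l(s, z) = (6/z + z)/6 = (z + 6/z)/6 = 1/z + z/6)
R(Y) = (⅚ + Y)/(2*Y) (R(Y) = (Y + (1/2 + (⅙)*2))/(Y + Y) = (Y + (½ + ⅓))/((2*Y)) = (Y + ⅚)*(1/(2*Y)) = (⅚ + Y)*(1/(2*Y)) = (⅚ + Y)/(2*Y))
Q = 4298
(-29388 + R(73)) + Q = (-29388 + (1/12)*(5 + 6*73)/73) + 4298 = (-29388 + (1/12)*(1/73)*(5 + 438)) + 4298 = (-29388 + (1/12)*(1/73)*443) + 4298 = (-29388 + 443/876) + 4298 = -25743445/876 + 4298 = -21978397/876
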